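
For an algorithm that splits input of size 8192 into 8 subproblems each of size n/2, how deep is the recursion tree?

For divide and conquer with division factor 2:

Problem sizes at each level:
Level 0: 8192
Level 1: 4096
Level 2: 2048
Level 3: 1024
Level 4: 512
Level 5: 256
Level 6: 128
Level 7: 64
Level 8: 32
Level 9: 16
Level 10: 8
Level 11: 4
Level 12: 2
Level 13: 1

The root is level 0 and the size-1 base case is level 13 (the tree spans levels 0 through 13, i.e. 14 levels counting the root), so the depth is the number of divisions: log_2(8192) = 13

The recursion tree depth is log_2(8192) = 13. At each level, the problem size is divided by 2, so it takes 13 divisions to reduce to a base case of size 1. The algorithm makes 8 recursive calls at each level.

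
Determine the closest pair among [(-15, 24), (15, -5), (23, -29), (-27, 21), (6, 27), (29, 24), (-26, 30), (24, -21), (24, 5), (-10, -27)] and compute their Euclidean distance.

Computing all pairwise distances among 10 points:

d((-15, 24), (15, -5)) = 41.7253
d((-15, 24), (23, -29)) = 65.215
d((-15, 24), (-27, 21)) = 12.3693
d((-15, 24), (6, 27)) = 21.2132
d((-15, 24), (29, 24)) = 44.0
d((-15, 24), (-26, 30)) = 12.53
d((-15, 24), (24, -21)) = 59.5483
d((-15, 24), (24, 5)) = 43.382
d((-15, 24), (-10, -27)) = 51.2445
d((15, -5), (23, -29)) = 25.2982
d((15, -5), (-27, 21)) = 49.3964
d((15, -5), (6, 27)) = 33.2415
d((15, -5), (29, 24)) = 32.2025
d((15, -5), (-26, 30)) = 53.9073
d((15, -5), (24, -21)) = 18.3576
d((15, -5), (24, 5)) = 13.4536
d((15, -5), (-10, -27)) = 33.3017
d((23, -29), (-27, 21)) = 70.7107
d((23, -29), (6, 27)) = 58.5235
d((23, -29), (29, 24)) = 53.3385
d((23, -29), (-26, 30)) = 76.6942
d((23, -29), (24, -21)) = 8.0623 <-- minimum
d((23, -29), (24, 5)) = 34.0147
d((23, -29), (-10, -27)) = 33.0606
d((-27, 21), (6, 27)) = 33.541
d((-27, 21), (29, 24)) = 56.0803
d((-27, 21), (-26, 30)) = 9.0554
d((-27, 21), (24, -21)) = 66.0681
d((-27, 21), (24, 5)) = 53.4509
d((-27, 21), (-10, -27)) = 50.9215
d((6, 27), (29, 24)) = 23.1948
d((6, 27), (-26, 30)) = 32.1403
d((6, 27), (24, -21)) = 51.264
d((6, 27), (24, 5)) = 28.4253
d((6, 27), (-10, -27)) = 56.3205
d((29, 24), (-26, 30)) = 55.3263
d((29, 24), (24, -21)) = 45.2769
d((29, 24), (24, 5)) = 19.6469
d((29, 24), (-10, -27)) = 64.2028
d((-26, 30), (24, -21)) = 71.4213
d((-26, 30), (24, 5)) = 55.9017
d((-26, 30), (-10, -27)) = 59.203
d((24, -21), (24, 5)) = 26.0
d((24, -21), (-10, -27)) = 34.5254
d((24, 5), (-10, -27)) = 46.6905

Closest pair: (23, -29) and (24, -21) with distance 8.0623

The closest pair is (23, -29) and (24, -21) with Euclidean distance 8.0623. For 10 points, brute-force pairwise comparison is shown above. For large n, the divide-and-conquer algorithm (sort by x, recurse on halves, check the dividing strip) achieves O(n log n).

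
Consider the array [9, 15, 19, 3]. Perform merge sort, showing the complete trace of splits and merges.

Merge sort trace:

Split: [9, 15, 19, 3] -> [9, 15] and [19, 3]
  Split: [9, 15] -> [9] and [15]
  Merge: [9] + [15] -> [9, 15]
  Split: [19, 3] -> [19] and [3]
  Merge: [19] + [3] -> [3, 19]
Merge: [9, 15] + [3, 19] -> [3, 9, 15, 19]

Final sorted array: [3, 9, 15, 19]

The merge sort proceeds by recursively splitting the array and merging sorted halves.
After all merges, the sorted array is [3, 9, 15, 19].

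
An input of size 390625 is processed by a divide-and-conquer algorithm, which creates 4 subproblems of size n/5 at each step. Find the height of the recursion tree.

For divide and conquer with division factor 5:

Problem sizes at each level:
Level 0: 390625
Level 1: 78125
Level 2: 15625
Level 3: 3125
Level 4: 625
Level 5: 125
Level 6: 25
Level 7: 5
Level 8: 1

The root is level 0 and the size-1 base case is level 8 (the tree spans levels 0 through 8, i.e. 9 levels counting the root), so the depth is the number of divisions: log_5(390625) = 8

The recursion tree depth is log_5(390625) = 8. At each level, the problem size is divided by 5, so it takes 8 divisions to reduce to a base case of size 1. The algorithm makes 4 recursive calls at each level.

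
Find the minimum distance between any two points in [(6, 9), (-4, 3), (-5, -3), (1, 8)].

Computing all pairwise distances among 4 points:

d((6, 9), (-4, 3)) = 11.6619
d((6, 9), (-5, -3)) = 16.2788
d((6, 9), (1, 8)) = 5.099 <-- minimum
d((-4, 3), (-5, -3)) = 6.0828
d((-4, 3), (1, 8)) = 7.0711
d((-5, -3), (1, 8)) = 12.53

Closest pair: (6, 9) and (1, 8) with distance 5.099

The closest pair is (6, 9) and (1, 8) with Euclidean distance 5.099. For 4 points, brute-force pairwise comparison is shown above. For large n, the divide-and-conquer algorithm (sort by x, recurse on halves, check the dividing strip) achieves O(n log n).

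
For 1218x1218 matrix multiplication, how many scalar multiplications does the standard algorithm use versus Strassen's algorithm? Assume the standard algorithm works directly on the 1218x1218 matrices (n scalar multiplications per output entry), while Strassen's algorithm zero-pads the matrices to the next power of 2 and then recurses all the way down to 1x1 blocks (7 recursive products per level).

Matrix multiplication for 1218x1218 matrices:

Strassen's algorithm requires power-of-2 dimensions. Pad 1218x1218 to 2048x2048 (next power of 2).

Standard algorithm: 1218^3 = 1806932232 multiplications
Strassen's algorithm: 7^(log2(2048)) = 7^11 = 1977326743 multiplications
Difference: 1806932232 - 1977326743 = -170394511 (Strassen uses MORE here due to padding overhead — for small or just-over-power-of-2 n, padding can outweigh the per-level savings)

Standard: 1806932232 multiplications (1218^3). Strassen: 1977326743 multiplications (7^11, after padding to 2048x2048). Strassen reduces 8 recursive multiplications to 7 at each level.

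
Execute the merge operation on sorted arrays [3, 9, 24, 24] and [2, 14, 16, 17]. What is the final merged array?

Merging process:

Compare 3 vs 2: take 2 from right. Merged: [2]
Compare 3 vs 14: take 3 from left. Merged: [2, 3]
Compare 9 vs 14: take 9 from left. Merged: [2, 3, 9]
Compare 24 vs 14: take 14 from right. Merged: [2, 3, 9, 14]
Compare 24 vs 16: take 16 from right. Merged: [2, 3, 9, 14, 16]
Compare 24 vs 17: take 17 from right. Merged: [2, 3, 9, 14, 16, 17]
Append remaining from left: [24, 24]. Merged: [2, 3, 9, 14, 16, 17, 24, 24]

Final merged array: [2, 3, 9, 14, 16, 17, 24, 24]
Total comparisons: 6

The merged array is [2, 3, 9, 14, 16, 17, 24, 24], requiring 6 comparisons. The merge step runs in O(n) time where n is the total number of elements.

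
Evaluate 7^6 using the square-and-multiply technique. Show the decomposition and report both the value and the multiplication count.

Computing 7^6 by squaring (build up from 7^1; each line after the first costs one multiplication):

7^1 = 7
7^2 = (7^1)^2 = 7^2 = 49
7^3 = 7 * 7^2 = 7 * 49 = 343
7^6 = (7^3)^2 = 343^2 = 117649

Result: 117649
Multiplications needed: 3 (3 lines after 7^1)

7^6 = 117649. Using exponentiation by squaring, this requires 3 multiplications. The key idea: if the exponent is even, square the half-power; if odd, multiply by the base once.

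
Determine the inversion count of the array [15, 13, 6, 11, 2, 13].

Finding inversions in [15, 13, 6, 11, 2, 13]:

(0, 1): arr[0]=15 > arr[1]=13
(0, 2): arr[0]=15 > arr[2]=6
(0, 3): arr[0]=15 > arr[3]=11
(0, 4): arr[0]=15 > arr[4]=2
(0, 5): arr[0]=15 > arr[5]=13
(1, 2): arr[1]=13 > arr[2]=6
(1, 3): arr[1]=13 > arr[3]=11
(1, 4): arr[1]=13 > arr[4]=2
(2, 4): arr[2]=6 > arr[4]=2
(3, 4): arr[3]=11 > arr[4]=2

Total inversions: 10

The array has 10 inversion(s): (0,1), (0,2), (0,3), (0,4), (0,5), (1,2), (1,3), (1,4), (2,4), (3,4). Each pair (i,j) satisfies i < j and arr[i] > arr[j].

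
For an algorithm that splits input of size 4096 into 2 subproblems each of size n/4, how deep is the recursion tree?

For divide and conquer with division factor 4:

Problem sizes at each level:
Level 0: 4096
Level 1: 1024
Level 2: 256
Level 3: 64
Level 4: 16
Level 5: 4
Level 6: 1

The root is level 0 and the size-1 base case is level 6 (the tree spans levels 0 through 6, i.e. 7 levels counting the root), so the depth is the number of divisions: log_4(4096) = 6

The recursion tree depth is log_4(4096) = 6. At each level, the problem size is divided by 4, so it takes 6 divisions to reduce to a base case of size 1. The algorithm makes 2 recursive calls at each level.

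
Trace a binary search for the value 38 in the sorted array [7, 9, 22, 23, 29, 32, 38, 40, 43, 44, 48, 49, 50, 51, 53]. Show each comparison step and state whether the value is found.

Binary search for 38 in [7, 9, 22, 23, 29, 32, 38, 40, 43, 44, 48, 49, 50, 51, 53]:

lo=0, hi=14, mid=7, arr[mid]=40 -> 40 > 38, search left half
lo=0, hi=6, mid=3, arr[mid]=23 -> 23 < 38, search right half
lo=4, hi=6, mid=5, arr[mid]=32 -> 32 < 38, search right half
lo=6, hi=6, mid=6, arr[mid]=38 -> Found target at index 6!

Binary search finds 38 at index 6 after 4 comparisons. The search repeatedly halves the search space by comparing with the middle element.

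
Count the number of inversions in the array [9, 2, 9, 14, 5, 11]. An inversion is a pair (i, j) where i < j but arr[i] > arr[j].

Finding inversions in [9, 2, 9, 14, 5, 11]:

(0, 1): arr[0]=9 > arr[1]=2
(0, 4): arr[0]=9 > arr[4]=5
(2, 4): arr[2]=9 > arr[4]=5
(3, 4): arr[3]=14 > arr[4]=5
(3, 5): arr[3]=14 > arr[5]=11

Total inversions: 5

The array has 5 inversion(s): (0,1), (0,4), (2,4), (3,4), (3,5). Each pair (i,j) satisfies i < j and arr[i] > arr[j].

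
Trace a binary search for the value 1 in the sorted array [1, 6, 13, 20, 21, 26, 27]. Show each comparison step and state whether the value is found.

Binary search for 1 in [1, 6, 13, 20, 21, 26, 27]:

lo=0, hi=6, mid=3, arr[mid]=20 -> 20 > 1, search left half
lo=0, hi=2, mid=1, arr[mid]=6 -> 6 > 1, search left half
lo=0, hi=0, mid=0, arr[mid]=1 -> Found target at index 0!

Binary search finds 1 at index 0 after 3 comparisons. The search repeatedly halves the search space by comparing with the middle element.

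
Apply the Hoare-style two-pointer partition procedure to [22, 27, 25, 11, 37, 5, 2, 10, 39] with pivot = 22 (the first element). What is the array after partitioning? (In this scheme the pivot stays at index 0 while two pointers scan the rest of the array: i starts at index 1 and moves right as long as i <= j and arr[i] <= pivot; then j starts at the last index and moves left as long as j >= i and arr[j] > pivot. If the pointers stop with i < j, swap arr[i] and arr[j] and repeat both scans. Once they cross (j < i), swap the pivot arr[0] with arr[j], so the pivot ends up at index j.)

Hoare-style two-pointer partition with pivot = 22:

Initial array: [22, 27, 25, 11, 37, 5, 2, 10, 39]

Pointers start at i = 1, j = 8.
i stops at index 1 (arr[1]=27 > 22), j stops at index 7 (arr[7]=10 <= 22): swap arr[1] and arr[7], array becomes [22, 10, 25, 11, 37, 5, 2, 27, 39]
i stops at index 2 (arr[2]=25 > 22), j stops at index 6 (arr[6]=2 <= 22): swap arr[2] and arr[6], array becomes [22, 10, 2, 11, 37, 5, 25, 27, 39]
i stops at index 4 (arr[4]=37 > 22), j stops at index 5 (arr[5]=5 <= 22): swap arr[4] and arr[5], array becomes [22, 10, 2, 11, 5, 37, 25, 27, 39]
i ends at 5, j ends at 4: the pointers have crossed (j < i), so scanning stops.

Swap pivot arr[0] with arr[4] to place pivot at position 4: [5, 10, 2, 11, 22, 37, 25, 27, 39]
Pivot position: 4

After partitioning with pivot 22, the array becomes [5, 10, 2, 11, 22, 37, 25, 27, 39]. The pivot is placed at index 4. All elements to the left of the pivot are <= 22, and all elements to the right are > 22.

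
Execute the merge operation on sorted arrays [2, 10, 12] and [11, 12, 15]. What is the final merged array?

Merging process:

Compare 2 vs 11: take 2 from left. Merged: [2]
Compare 10 vs 11: take 10 from left. Merged: [2, 10]
Compare 12 vs 11: take 11 from right. Merged: [2, 10, 11]
Compare 12 vs 12: take 12 from left. Merged: [2, 10, 11, 12]
Append remaining from right: [12, 15]. Merged: [2, 10, 11, 12, 12, 15]

Final merged array: [2, 10, 11, 12, 12, 15]
Total comparisons: 4

The merged array is [2, 10, 11, 12, 12, 15], requiring 4 comparisons. The merge step runs in O(n) time where n is the total number of elements.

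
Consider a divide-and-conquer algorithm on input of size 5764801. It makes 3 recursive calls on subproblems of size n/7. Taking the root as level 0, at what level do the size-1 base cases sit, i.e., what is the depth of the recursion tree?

For divide and conquer with division factor 7:

Problem sizes at each level:
Level 0: 5764801
Level 1: 823543
Level 2: 117649
Level 3: 16807
Level 4: 2401
Level 5: 343
Level 6: 49
Level 7: 7
Level 8: 1

The root is level 0 and the size-1 base case is level 8 (the tree spans levels 0 through 8, i.e. 9 levels counting the root), so the depth is the number of divisions: log_7(5764801) = 8

The recursion tree depth is log_7(5764801) = 8. At each level, the problem size is divided by 7, so it takes 8 divisions to reduce to a base case of size 1. The algorithm makes 3 recursive calls at each level.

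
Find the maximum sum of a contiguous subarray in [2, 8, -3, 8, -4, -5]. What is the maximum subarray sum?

Using Kadane's algorithm on [2, 8, -3, 8, -4, -5]:

Scanning through the array:
Position 1 (value 8): max_ending_here = 10, max_so_far = 10
Position 2 (value -3): max_ending_here = 7, max_so_far = 10
Position 3 (value 8): max_ending_here = 15, max_so_far = 15
Position 4 (value -4): max_ending_here = 11, max_so_far = 15
Position 5 (value -5): max_ending_here = 6, max_so_far = 15

Maximum subarray: [2, 8, -3, 8]
Maximum sum: 15

The maximum subarray is [2, 8, -3, 8] with sum 15. This subarray runs from index 0 to index 3.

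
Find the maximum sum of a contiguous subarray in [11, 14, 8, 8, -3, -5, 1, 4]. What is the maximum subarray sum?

Using Kadane's algorithm on [11, 14, 8, 8, -3, -5, 1, 4]:

Scanning through the array:
Position 1 (value 14): max_ending_here = 25, max_so_far = 25
Position 2 (value 8): max_ending_here = 33, max_so_far = 33
Position 3 (value 8): max_ending_here = 41, max_so_far = 41
Position 4 (value -3): max_ending_here = 38, max_so_far = 41
Position 5 (value -5): max_ending_here = 33, max_so_far = 41
Position 6 (value 1): max_ending_here = 34, max_so_far = 41
Position 7 (value 4): max_ending_here = 38, max_so_far = 41

Maximum subarray: [11, 14, 8, 8]
Maximum sum: 41

The maximum subarray is [11, 14, 8, 8] with sum 41. This subarray runs from index 0 to index 3.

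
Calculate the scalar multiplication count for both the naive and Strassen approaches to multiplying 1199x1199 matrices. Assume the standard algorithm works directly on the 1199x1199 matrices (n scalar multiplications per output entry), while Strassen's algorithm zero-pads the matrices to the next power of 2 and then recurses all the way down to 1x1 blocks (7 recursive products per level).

Matrix multiplication for 1199x1199 matrices:

Strassen's algorithm requires power-of-2 dimensions. Pad 1199x1199 to 2048x2048 (next power of 2).

Standard algorithm: 1199^3 = 1723683599 multiplications
Strassen's algorithm: 7^(log2(2048)) = 7^11 = 1977326743 multiplications
Difference: 1723683599 - 1977326743 = -253643144 (Strassen uses MORE here due to padding overhead — for small or just-over-power-of-2 n, padding can outweigh the per-level savings)

Standard: 1723683599 multiplications (1199^3). Strassen: 1977326743 multiplications (7^11, after padding to 2048x2048). Strassen reduces 8 recursive multiplications to 7 at each level.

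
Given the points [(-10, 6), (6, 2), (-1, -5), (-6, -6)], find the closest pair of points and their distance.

Computing all pairwise distances among 4 points:

d((-10, 6), (6, 2)) = 16.4924
d((-10, 6), (-1, -5)) = 14.2127
d((-10, 6), (-6, -6)) = 12.6491
d((6, 2), (-1, -5)) = 9.8995
d((6, 2), (-6, -6)) = 14.4222
d((-1, -5), (-6, -6)) = 5.099 <-- minimum

Closest pair: (-1, -5) and (-6, -6) with distance 5.099

The closest pair is (-1, -5) and (-6, -6) with Euclidean distance 5.099. For 4 points, brute-force pairwise comparison is shown above. For large n, the divide-and-conquer algorithm (sort by x, recurse on halves, check the dividing strip) achieves O(n log n).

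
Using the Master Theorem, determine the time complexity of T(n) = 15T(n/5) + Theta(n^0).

Master Theorem for T(n) = 15T(n/5) + O(n^0):

a = 15, b = 5, c = 0
log_b(a) = log_5(15) = 1.6826

Case 1: c = 0 < log_5(15) = 1.6826
T(n) = O(n^(log_5 15))

For T(n) = 15T(n/5) + O(n^0): log_5(15) = 1.6826. This is Case 1 of the Master Theorem (c < log_b(a), work dominated by leaves), giving O(n^(log_5 15)).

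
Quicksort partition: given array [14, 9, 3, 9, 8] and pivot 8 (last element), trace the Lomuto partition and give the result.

Lomuto partition with pivot = 8:

Initial array: [14, 9, 3, 9, 8]

arr[0]=14 > 8: no swap
arr[1]=9 > 8: no swap
arr[2]=3 <= 8: swap with position 0, array becomes [3, 9, 14, 9, 8]
arr[3]=9 > 8: no swap

Place pivot at position 1: [3, 8, 14, 9, 9]
Pivot position: 1

After partitioning with pivot 8, the array becomes [3, 8, 14, 9, 9]. The pivot is placed at index 1. All elements to the left of the pivot are <= 8, and all elements to the right are > 8.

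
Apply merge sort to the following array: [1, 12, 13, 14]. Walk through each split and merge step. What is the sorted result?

Merge sort trace:

Split: [1, 12, 13, 14] -> [1, 12] and [13, 14]
  Split: [1, 12] -> [1] and [12]
  Merge: [1] + [12] -> [1, 12]
  Split: [13, 14] -> [13] and [14]
  Merge: [13] + [14] -> [13, 14]
Merge: [1, 12] + [13, 14] -> [1, 12, 13, 14]

Final sorted array: [1, 12, 13, 14]

The merge sort proceeds by recursively splitting the array and merging sorted halves.
After all merges, the sorted array is [1, 12, 13, 14].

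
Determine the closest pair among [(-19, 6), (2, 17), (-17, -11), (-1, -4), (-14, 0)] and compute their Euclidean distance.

Computing all pairwise distances among 5 points:

d((-19, 6), (2, 17)) = 23.7065
d((-19, 6), (-17, -11)) = 17.1172
d((-19, 6), (-1, -4)) = 20.5913
d((-19, 6), (-14, 0)) = 7.8102 <-- minimum
d((2, 17), (-17, -11)) = 33.8378
d((2, 17), (-1, -4)) = 21.2132
d((2, 17), (-14, 0)) = 23.3452
d((-17, -11), (-1, -4)) = 17.4642
d((-17, -11), (-14, 0)) = 11.4018
d((-1, -4), (-14, 0)) = 13.6015

Closest pair: (-19, 6) and (-14, 0) with distance 7.8102

The closest pair is (-19, 6) and (-14, 0) with Euclidean distance 7.8102. For 5 points, brute-force pairwise comparison is shown above. For large n, the divide-and-conquer algorithm (sort by x, recurse on halves, check the dividing strip) achieves O(n log n).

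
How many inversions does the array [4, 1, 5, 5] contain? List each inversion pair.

Finding inversions in [4, 1, 5, 5]:

(0, 1): arr[0]=4 > arr[1]=1

Total inversions: 1

The array has 1 inversion(s): (0,1). Each pair (i,j) satisfies i < j and arr[i] > arr[j].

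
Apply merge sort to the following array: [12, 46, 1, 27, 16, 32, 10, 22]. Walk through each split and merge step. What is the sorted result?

Merge sort trace:

Split: [12, 46, 1, 27, 16, 32, 10, 22] -> [12, 46, 1, 27] and [16, 32, 10, 22]
  Split: [12, 46, 1, 27] -> [12, 46] and [1, 27]
    Split: [12, 46] -> [12] and [46]
    Merge: [12] + [46] -> [12, 46]
    Split: [1, 27] -> [1] and [27]
    Merge: [1] + [27] -> [1, 27]
  Merge: [12, 46] + [1, 27] -> [1, 12, 27, 46]
  Split: [16, 32, 10, 22] -> [16, 32] and [10, 22]
    Split: [16, 32] -> [16] and [32]
    Merge: [16] + [32] -> [16, 32]
    Split: [10, 22] -> [10] and [22]
    Merge: [10] + [22] -> [10, 22]
  Merge: [16, 32] + [10, 22] -> [10, 16, 22, 32]
Merge: [1, 12, 27, 46] + [10, 16, 22, 32] -> [1, 10, 12, 16, 22, 27, 32, 46]

Final sorted array: [1, 10, 12, 16, 22, 27, 32, 46]

The merge sort proceeds by recursively splitting the array and merging sorted halves.
After all merges, the sorted array is [1, 10, 12, 16, 22, 27, 32, 46].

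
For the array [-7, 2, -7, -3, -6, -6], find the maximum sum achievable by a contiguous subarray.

Using Kadane's algorithm on [-7, 2, -7, -3, -6, -6]:

Scanning through the array:
Position 1 (value 2): max_ending_here = 2, max_so_far = 2
Position 2 (value -7): max_ending_here = -5, max_so_far = 2
Position 3 (value -3): max_ending_here = -3, max_so_far = 2
Position 4 (value -6): max_ending_here = -6, max_so_far = 2
Position 5 (value -6): max_ending_here = -6, max_so_far = 2

Maximum subarray: [2]
Maximum sum: 2

The maximum subarray is [2] with sum 2. This subarray runs from index 1 to index 1.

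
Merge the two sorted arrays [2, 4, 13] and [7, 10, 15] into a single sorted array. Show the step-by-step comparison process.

Merging process:

Compare 2 vs 7: take 2 from left. Merged: [2]
Compare 4 vs 7: take 4 from left. Merged: [2, 4]
Compare 13 vs 7: take 7 from right. Merged: [2, 4, 7]
Compare 13 vs 10: take 10 from right. Merged: [2, 4, 7, 10]
Compare 13 vs 15: take 13 from left. Merged: [2, 4, 7, 10, 13]
Append remaining from right: [15]. Merged: [2, 4, 7, 10, 13, 15]

Final merged array: [2, 4, 7, 10, 13, 15]
Total comparisons: 5

The merged array is [2, 4, 7, 10, 13, 15], requiring 5 comparisons. The merge step runs in O(n) time where n is the total number of elements.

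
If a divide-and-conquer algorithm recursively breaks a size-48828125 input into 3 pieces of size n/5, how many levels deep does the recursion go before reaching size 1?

For divide and conquer with division factor 5:

Problem sizes at each level:
Level 0: 48828125
Level 1: 9765625
Level 2: 1953125
Level 3: 390625
Level 4: 78125
Level 5: 15625
Level 6: 3125
Level 7: 625
Level 8: 125
Level 9: 25
Level 10: 5
Level 11: 1

The root is level 0 and the size-1 base case is level 11 (the tree spans levels 0 through 11, i.e. 12 levels counting the root), so the depth is the number of divisions: log_5(48828125) = 11

The recursion tree depth is log_5(48828125) = 11. At each level, the problem size is divided by 5, so it takes 11 divisions to reduce to a base case of size 1. The algorithm makes 3 recursive calls at each level.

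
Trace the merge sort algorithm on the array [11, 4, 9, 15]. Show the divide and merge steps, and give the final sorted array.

Merge sort trace:

Split: [11, 4, 9, 15] -> [11, 4] and [9, 15]
  Split: [11, 4] -> [11] and [4]
  Merge: [11] + [4] -> [4, 11]
  Split: [9, 15] -> [9] and [15]
  Merge: [9] + [15] -> [9, 15]
Merge: [4, 11] + [9, 15] -> [4, 9, 11, 15]

Final sorted array: [4, 9, 11, 15]

The merge sort proceeds by recursively splitting the array and merging sorted halves.
After all merges, the sorted array is [4, 9, 11, 15].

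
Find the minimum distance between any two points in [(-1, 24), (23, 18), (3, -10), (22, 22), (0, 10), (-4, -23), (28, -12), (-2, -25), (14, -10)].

Computing all pairwise distances among 9 points:

d((-1, 24), (23, 18)) = 24.7386
d((-1, 24), (3, -10)) = 34.2345
d((-1, 24), (22, 22)) = 23.0868
d((-1, 24), (0, 10)) = 14.0357
d((-1, 24), (-4, -23)) = 47.0956
d((-1, 24), (28, -12)) = 46.2277
d((-1, 24), (-2, -25)) = 49.0102
d((-1, 24), (14, -10)) = 37.1618
d((23, 18), (3, -10)) = 34.4093
d((23, 18), (22, 22)) = 4.1231
d((23, 18), (0, 10)) = 24.3516
d((23, 18), (-4, -23)) = 49.0918
d((23, 18), (28, -12)) = 30.4138
d((23, 18), (-2, -25)) = 49.7393
d((23, 18), (14, -10)) = 29.4109
d((3, -10), (22, 22)) = 37.2156
d((3, -10), (0, 10)) = 20.2237
d((3, -10), (-4, -23)) = 14.7648
d((3, -10), (28, -12)) = 25.0799
d((3, -10), (-2, -25)) = 15.8114
d((3, -10), (14, -10)) = 11.0
d((22, 22), (0, 10)) = 25.0599
d((22, 22), (-4, -23)) = 51.9711
d((22, 22), (28, -12)) = 34.5254
d((22, 22), (-2, -25)) = 52.7731
d((22, 22), (14, -10)) = 32.9848
d((0, 10), (-4, -23)) = 33.2415
d((0, 10), (28, -12)) = 35.609
d((0, 10), (-2, -25)) = 35.0571
d((0, 10), (14, -10)) = 24.4131
d((-4, -23), (28, -12)) = 33.8378
d((-4, -23), (-2, -25)) = 2.8284 <-- minimum
d((-4, -23), (14, -10)) = 22.2036
d((28, -12), (-2, -25)) = 32.6956
d((28, -12), (14, -10)) = 14.1421
d((-2, -25), (14, -10)) = 21.9317

Closest pair: (-4, -23) and (-2, -25) with distance 2.8284

The closest pair is (-4, -23) and (-2, -25) with Euclidean distance 2.8284. For 9 points, brute-force pairwise comparison is shown above. For large n, the divide-and-conquer algorithm (sort by x, recurse on halves, check the dividing strip) achieves O(n log n).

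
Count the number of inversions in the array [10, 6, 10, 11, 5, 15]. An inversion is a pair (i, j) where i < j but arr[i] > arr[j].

Finding inversions in [10, 6, 10, 11, 5, 15]:

(0, 1): arr[0]=10 > arr[1]=6
(0, 4): arr[0]=10 > arr[4]=5
(1, 4): arr[1]=6 > arr[4]=5
(2, 4): arr[2]=10 > arr[4]=5
(3, 4): arr[3]=11 > arr[4]=5

Total inversions: 5

The array has 5 inversion(s): (0,1), (0,4), (1,4), (2,4), (3,4). Each pair (i,j) satisfies i < j and arr[i] > arr[j].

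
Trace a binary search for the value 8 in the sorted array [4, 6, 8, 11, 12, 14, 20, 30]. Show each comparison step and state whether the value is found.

Binary search for 8 in [4, 6, 8, 11, 12, 14, 20, 30]:

lo=0, hi=7, mid=3, arr[mid]=11 -> 11 > 8, search left half
lo=0, hi=2, mid=1, arr[mid]=6 -> 6 < 8, search right half
lo=2, hi=2, mid=2, arr[mid]=8 -> Found target at index 2!

Binary search finds 8 at index 2 after 3 comparisons. The search repeatedly halves the search space by comparing with the middle element.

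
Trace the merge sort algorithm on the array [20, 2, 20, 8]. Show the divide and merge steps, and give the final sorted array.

Merge sort trace:

Split: [20, 2, 20, 8] -> [20, 2] and [20, 8]
  Split: [20, 2] -> [20] and [2]
  Merge: [20] + [2] -> [2, 20]
  Split: [20, 8] -> [20] and [8]
  Merge: [20] + [8] -> [8, 20]
Merge: [2, 20] + [8, 20] -> [2, 8, 20, 20]

Final sorted array: [2, 8, 20, 20]

The merge sort proceeds by recursively splitting the array and merging sorted halves.
After all merges, the sorted array is [2, 8, 20, 20].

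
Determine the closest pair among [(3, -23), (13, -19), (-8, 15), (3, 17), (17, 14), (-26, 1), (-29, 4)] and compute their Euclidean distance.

Computing all pairwise distances among 7 points:

d((3, -23), (13, -19)) = 10.7703
d((3, -23), (-8, 15)) = 39.5601
d((3, -23), (3, 17)) = 40.0
d((3, -23), (17, 14)) = 39.5601
d((3, -23), (-26, 1)) = 37.6431
d((3, -23), (-29, 4)) = 41.8688
d((13, -19), (-8, 15)) = 39.9625
d((13, -19), (3, 17)) = 37.3631
d((13, -19), (17, 14)) = 33.2415
d((13, -19), (-26, 1)) = 43.8292
d((13, -19), (-29, 4)) = 47.8853
d((-8, 15), (3, 17)) = 11.1803
d((-8, 15), (17, 14)) = 25.02
d((-8, 15), (-26, 1)) = 22.8035
d((-8, 15), (-29, 4)) = 23.7065
d((3, 17), (17, 14)) = 14.3178
d((3, 17), (-26, 1)) = 33.121
d((3, 17), (-29, 4)) = 34.5398
d((17, 14), (-26, 1)) = 44.9222
d((17, 14), (-29, 4)) = 47.0744
d((-26, 1), (-29, 4)) = 4.2426 <-- minimum

Closest pair: (-26, 1) and (-29, 4) with distance 4.2426

The closest pair is (-26, 1) and (-29, 4) with Euclidean distance 4.2426. For 7 points, brute-force pairwise comparison is shown above. For large n, the divide-and-conquer algorithm (sort by x, recurse on halves, check the dividing strip) achieves O(n log n).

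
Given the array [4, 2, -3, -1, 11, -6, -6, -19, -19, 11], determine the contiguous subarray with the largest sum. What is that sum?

Using Kadane's algorithm on [4, 2, -3, -1, 11, -6, -6, -19, -19, 11]:

Scanning through the array:
Position 1 (value 2): max_ending_here = 6, max_so_far = 6
Position 2 (value -3): max_ending_here = 3, max_so_far = 6
Position 3 (value -1): max_ending_here = 2, max_so_far = 6
Position 4 (value 11): max_ending_here = 13, max_so_far = 13
Position 5 (value -6): max_ending_here = 7, max_so_far = 13
Position 6 (value -6): max_ending_here = 1, max_so_far = 13
Position 7 (value -19): max_ending_here = -18, max_so_far = 13
Position 8 (value -19): max_ending_here = -19, max_so_far = 13
Position 9 (value 11): max_ending_here = 11, max_so_far = 13

Maximum subarray: [4, 2, -3, -1, 11]
Maximum sum: 13

The maximum subarray is [4, 2, -3, -1, 11] with sum 13. This subarray runs from index 0 to index 4.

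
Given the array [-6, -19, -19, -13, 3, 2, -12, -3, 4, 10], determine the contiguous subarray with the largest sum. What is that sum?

Using Kadane's algorithm on [-6, -19, -19, -13, 3, 2, -12, -3, 4, 10]:

Scanning through the array:
Position 1 (value -19): max_ending_here = -19, max_so_far = -6
Position 2 (value -19): max_ending_here = -19, max_so_far = -6
Position 3 (value -13): max_ending_here = -13, max_so_far = -6
Position 4 (value 3): max_ending_here = 3, max_so_far = 3
Position 5 (value 2): max_ending_here = 5, max_so_far = 5
Position 6 (value -12): max_ending_here = -7, max_so_far = 5
Position 7 (value -3): max_ending_here = -3, max_so_far = 5
Position 8 (value 4): max_ending_here = 4, max_so_far = 5
Position 9 (value 10): max_ending_here = 14, max_so_far = 14

Maximum subarray: [4, 10]
Maximum sum: 14

The maximum subarray is [4, 10] with sum 14. This subarray runs from index 8 to index 9.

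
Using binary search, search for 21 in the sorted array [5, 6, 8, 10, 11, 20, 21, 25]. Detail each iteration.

Binary search for 21 in [5, 6, 8, 10, 11, 20, 21, 25]:

lo=0, hi=7, mid=3, arr[mid]=10 -> 10 < 21, search right half
lo=4, hi=7, mid=5, arr[mid]=20 -> 20 < 21, search right half
lo=6, hi=7, mid=6, arr[mid]=21 -> Found target at index 6!

Binary search finds 21 at index 6 after 3 comparisons. The search repeatedly halves the search space by comparing with the middle element.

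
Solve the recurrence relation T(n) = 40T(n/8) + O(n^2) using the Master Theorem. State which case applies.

Master Theorem for T(n) = 40T(n/8) + O(n^2):

a = 40, b = 8, c = 2
log_b(a) = log_8(40) = 1.7740

Case 3: c = 2 > log_8(40) = 1.7740
T(n) = O(n^2) = O(n^2)

For T(n) = 40T(n/8) + O(n^2): log_8(40) = 1.7740. This is Case 3 of the Master Theorem (c > log_b(a), work dominated by root), giving O(n^2).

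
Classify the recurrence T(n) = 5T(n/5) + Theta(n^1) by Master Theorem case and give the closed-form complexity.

Master Theorem for T(n) = 5T(n/5) + O(n^1):

a = 5, b = 5, c = 1
log_b(a) = log_5(5) = 1.0000

Case 2: c = 1 = log_5(5) = 1.0000
T(n) = O(n^1 log n) = O(n log n)

For T(n) = 5T(n/5) + O(n^1): log_5(5) = 1.0000. This is Case 2 of the Master Theorem (c = log_b(a), equal work at all levels), giving O(n log n).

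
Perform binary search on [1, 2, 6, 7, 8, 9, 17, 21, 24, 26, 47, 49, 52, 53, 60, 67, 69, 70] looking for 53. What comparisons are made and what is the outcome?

Binary search for 53 in [1, 2, 6, 7, 8, 9, 17, 21, 24, 26, 47, 49, 52, 53, 60, 67, 69, 70]:

lo=0, hi=17, mid=8, arr[mid]=24 -> 24 < 53, search right half
lo=9, hi=17, mid=13, arr[mid]=53 -> Found target at index 13!

Binary search finds 53 at index 13 after 2 comparisons. The search repeatedly halves the search space by comparing with the middle element.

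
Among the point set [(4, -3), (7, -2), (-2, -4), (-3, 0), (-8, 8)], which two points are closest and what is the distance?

Computing all pairwise distances among 5 points:

d((4, -3), (7, -2)) = 3.1623 <-- minimum
d((4, -3), (-2, -4)) = 6.0828
d((4, -3), (-3, 0)) = 7.6158
d((4, -3), (-8, 8)) = 16.2788
d((7, -2), (-2, -4)) = 9.2195
d((7, -2), (-3, 0)) = 10.198
d((7, -2), (-8, 8)) = 18.0278
d((-2, -4), (-3, 0)) = 4.1231
d((-2, -4), (-8, 8)) = 13.4164
d((-3, 0), (-8, 8)) = 9.434

Closest pair: (4, -3) and (7, -2) with distance 3.1623

The closest pair is (4, -3) and (7, -2) with Euclidean distance 3.1623. For 5 points, brute-force pairwise comparison is shown above. For large n, the divide-and-conquer algorithm (sort by x, recurse on halves, check the dividing strip) achieves O(n log n).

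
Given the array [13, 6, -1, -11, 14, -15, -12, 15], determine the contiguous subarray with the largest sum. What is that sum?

Using Kadane's algorithm on [13, 6, -1, -11, 14, -15, -12, 15]:

Scanning through the array:
Position 1 (value 6): max_ending_here = 19, max_so_far = 19
Position 2 (value -1): max_ending_here = 18, max_so_far = 19
Position 3 (value -11): max_ending_here = 7, max_so_far = 19
Position 4 (value 14): max_ending_here = 21, max_so_far = 21
Position 5 (value -15): max_ending_here = 6, max_so_far = 21
Position 6 (value -12): max_ending_here = -6, max_so_far = 21
Position 7 (value 15): max_ending_here = 15, max_so_far = 21

Maximum subarray: [13, 6, -1, -11, 14]
Maximum sum: 21

The maximum subarray is [13, 6, -1, -11, 14] with sum 21. This subarray runs from index 0 to index 4.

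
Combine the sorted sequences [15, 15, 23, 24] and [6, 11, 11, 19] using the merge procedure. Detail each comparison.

Merging process:

Compare 15 vs 6: take 6 from right. Merged: [6]
Compare 15 vs 11: take 11 from right. Merged: [6, 11]
Compare 15 vs 11: take 11 from right. Merged: [6, 11, 11]
Compare 15 vs 19: take 15 from left. Merged: [6, 11, 11, 15]
Compare 15 vs 19: take 15 from left. Merged: [6, 11, 11, 15, 15]
Compare 23 vs 19: take 19 from right. Merged: [6, 11, 11, 15, 15, 19]
Append remaining from left: [23, 24]. Merged: [6, 11, 11, 15, 15, 19, 23, 24]

Final merged array: [6, 11, 11, 15, 15, 19, 23, 24]
Total comparisons: 6

The merged array is [6, 11, 11, 15, 15, 19, 23, 24], requiring 6 comparisons. The merge step runs in O(n) time where n is the total number of elements.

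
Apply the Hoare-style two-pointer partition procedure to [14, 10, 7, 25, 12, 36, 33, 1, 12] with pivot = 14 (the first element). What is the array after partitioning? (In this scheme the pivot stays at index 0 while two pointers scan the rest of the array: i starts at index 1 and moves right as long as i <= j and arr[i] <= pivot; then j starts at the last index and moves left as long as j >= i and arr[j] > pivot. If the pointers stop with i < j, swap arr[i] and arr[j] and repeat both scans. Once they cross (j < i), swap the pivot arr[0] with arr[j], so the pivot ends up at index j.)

Hoare-style two-pointer partition with pivot = 14:

Initial array: [14, 10, 7, 25, 12, 36, 33, 1, 12]

Pointers start at i = 1, j = 8.
i stops at index 3 (arr[3]=25 > 14), j stops at index 8 (arr[8]=12 <= 14): swap arr[3] and arr[8], array becomes [14, 10, 7, 12, 12, 36, 33, 1, 25]
i stops at index 5 (arr[5]=36 > 14), j stops at index 7 (arr[7]=1 <= 14): swap arr[5] and arr[7], array becomes [14, 10, 7, 12, 12, 1, 33, 36, 25]
i ends at 6, j ends at 5: the pointers have crossed (j < i), so scanning stops.

Swap pivot arr[0] with arr[5] to place pivot at position 5: [1, 10, 7, 12, 12, 14, 33, 36, 25]
Pivot position: 5

After partitioning with pivot 14, the array becomes [1, 10, 7, 12, 12, 14, 33, 36, 25]. The pivot is placed at index 5. All elements to the left of the pivot are <= 14, and all elements to the right are > 14.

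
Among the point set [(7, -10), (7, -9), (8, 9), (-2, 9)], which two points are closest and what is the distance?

Computing all pairwise distances among 4 points:

d((7, -10), (7, -9)) = 1.0 <-- minimum
d((7, -10), (8, 9)) = 19.0263
d((7, -10), (-2, 9)) = 21.0238
d((7, -9), (8, 9)) = 18.0278
d((7, -9), (-2, 9)) = 20.1246
d((8, 9), (-2, 9)) = 10.0

Closest pair: (7, -10) and (7, -9) with distance 1.0

The closest pair is (7, -10) and (7, -9) with Euclidean distance 1.0. For 4 points, brute-force pairwise comparison is shown above. For large n, the divide-and-conquer algorithm (sort by x, recurse on halves, check the dividing strip) achieves O(n log n).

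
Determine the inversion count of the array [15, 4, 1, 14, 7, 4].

Finding inversions in [15, 4, 1, 14, 7, 4]:

(0, 1): arr[0]=15 > arr[1]=4
(0, 2): arr[0]=15 > arr[2]=1
(0, 3): arr[0]=15 > arr[3]=14
(0, 4): arr[0]=15 > arr[4]=7
(0, 5): arr[0]=15 > arr[5]=4
(1, 2): arr[1]=4 > arr[2]=1
(3, 4): arr[3]=14 > arr[4]=7
(3, 5): arr[3]=14 > arr[5]=4
(4, 5): arr[4]=7 > arr[5]=4

Total inversions: 9

The array has 9 inversion(s): (0,1), (0,2), (0,3), (0,4), (0,5), (1,2), (3,4), (3,5), (4,5). Each pair (i,j) satisfies i < j and arr[i] > arr[j].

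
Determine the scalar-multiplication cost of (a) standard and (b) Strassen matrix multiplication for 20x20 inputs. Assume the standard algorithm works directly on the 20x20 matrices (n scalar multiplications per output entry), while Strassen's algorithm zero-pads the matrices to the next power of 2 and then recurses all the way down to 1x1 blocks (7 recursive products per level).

Matrix multiplication for 20x20 matrices:

Strassen's algorithm requires power-of-2 dimensions. Pad 20x20 to 32x32 (next power of 2).

Standard algorithm: 20^3 = 8000 multiplications
Strassen's algorithm: 7^(log2(32)) = 7^5 = 16807 multiplications
Difference: 8000 - 16807 = -8807 (Strassen uses MORE here due to padding overhead — for small or just-over-power-of-2 n, padding can outweigh the per-level savings)

Standard: 8000 multiplications (20^3). Strassen: 16807 multiplications (7^5, after padding to 32x32). Strassen reduces 8 recursive multiplications to 7 at each level.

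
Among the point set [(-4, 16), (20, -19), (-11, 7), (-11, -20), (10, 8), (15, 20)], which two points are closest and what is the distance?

Computing all pairwise distances among 6 points:

d((-4, 16), (20, -19)) = 42.4382
d((-4, 16), (-11, 7)) = 11.4018 <-- minimum
d((-4, 16), (-11, -20)) = 36.6742
d((-4, 16), (10, 8)) = 16.1245
d((-4, 16), (15, 20)) = 19.4165
d((20, -19), (-11, 7)) = 40.4599
d((20, -19), (-11, -20)) = 31.0161
d((20, -19), (10, 8)) = 28.7924
d((20, -19), (15, 20)) = 39.3192
d((-11, 7), (-11, -20)) = 27.0
d((-11, 7), (10, 8)) = 21.0238
d((-11, 7), (15, 20)) = 29.0689
d((-11, -20), (10, 8)) = 35.0
d((-11, -20), (15, 20)) = 47.7074
d((10, 8), (15, 20)) = 13.0

Closest pair: (-4, 16) and (-11, 7) with distance 11.4018

The closest pair is (-4, 16) and (-11, 7) with Euclidean distance 11.4018. For 6 points, brute-force pairwise comparison is shown above. For large n, the divide-and-conquer algorithm (sort by x, recurse on halves, check the dividing strip) achieves O(n log n).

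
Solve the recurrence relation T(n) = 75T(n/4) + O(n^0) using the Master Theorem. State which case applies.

Master Theorem for T(n) = 75T(n/4) + O(n^0):

a = 75, b = 4, c = 0
log_b(a) = log_4(75) = 3.1144

Case 1: c = 0 < log_4(75) = 3.1144
T(n) = O(n^(log_4 75))

For T(n) = 75T(n/4) + O(n^0): log_4(75) = 3.1144. This is Case 1 of the Master Theorem (c < log_b(a), work dominated by leaves), giving O(n^(log_4 75)).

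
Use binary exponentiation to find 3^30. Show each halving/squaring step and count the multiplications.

Computing 3^30 by squaring (build up from 3^1; each line after the first costs one multiplication):

3^1 = 3
3^2 = (3^1)^2 = 3^2 = 9
3^3 = 3 * 3^2 = 3 * 9 = 27
3^6 = (3^3)^2 = 27^2 = 729
3^7 = 3 * 3^6 = 3 * 729 = 2187
3^14 = (3^7)^2 = 2187^2 = 4782969
3^15 = 3 * 3^14 = 3 * 4782969 = 14348907
3^30 = (3^15)^2 = 14348907^2 = 205891132094649

Result: 205891132094649
Multiplications needed: 7 (7 lines after 3^1)

3^30 = 205891132094649. Using exponentiation by squaring, this requires 7 multiplications. The key idea: if the exponent is even, square the half-power; if odd, multiply by the base once.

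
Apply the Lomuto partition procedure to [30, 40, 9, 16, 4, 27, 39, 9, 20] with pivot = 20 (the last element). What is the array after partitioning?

Lomuto partition with pivot = 20:

Initial array: [30, 40, 9, 16, 4, 27, 39, 9, 20]

arr[0]=30 > 20: no swap
arr[1]=40 > 20: no swap
arr[2]=9 <= 20: swap with position 0, array becomes [9, 40, 30, 16, 4, 27, 39, 9, 20]
arr[3]=16 <= 20: swap with position 1, array becomes [9, 16, 30, 40, 4, 27, 39, 9, 20]
arr[4]=4 <= 20: swap with position 2, array becomes [9, 16, 4, 40, 30, 27, 39, 9, 20]
arr[5]=27 > 20: no swap
arr[6]=39 > 20: no swap
arr[7]=9 <= 20: swap with position 3, array becomes [9, 16, 4, 9, 30, 27, 39, 40, 20]

Place pivot at position 4: [9, 16, 4, 9, 20, 27, 39, 40, 30]
Pivot position: 4

After partitioning with pivot 20, the array becomes [9, 16, 4, 9, 20, 27, 39, 40, 30]. The pivot is placed at index 4. All elements to the left of the pivot are <= 20, and all elements to the right are > 20.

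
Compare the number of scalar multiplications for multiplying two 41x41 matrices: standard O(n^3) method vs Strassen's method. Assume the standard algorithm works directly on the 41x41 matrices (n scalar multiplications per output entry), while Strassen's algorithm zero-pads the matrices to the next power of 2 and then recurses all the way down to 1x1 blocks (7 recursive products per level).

Matrix multiplication for 41x41 matrices:

Strassen's algorithm requires power-of-2 dimensions. Pad 41x41 to 64x64 (next power of 2).

Standard algorithm: 41^3 = 68921 multiplications
Strassen's algorithm: 7^(log2(64)) = 7^6 = 117649 multiplications
Difference: 68921 - 117649 = -48728 (Strassen uses MORE here due to padding overhead — for small or just-over-power-of-2 n, padding can outweigh the per-level savings)

Standard: 68921 multiplications (41^3). Strassen: 117649 multiplications (7^6, after padding to 64x64). Strassen reduces 8 recursive multiplications to 7 at each level.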